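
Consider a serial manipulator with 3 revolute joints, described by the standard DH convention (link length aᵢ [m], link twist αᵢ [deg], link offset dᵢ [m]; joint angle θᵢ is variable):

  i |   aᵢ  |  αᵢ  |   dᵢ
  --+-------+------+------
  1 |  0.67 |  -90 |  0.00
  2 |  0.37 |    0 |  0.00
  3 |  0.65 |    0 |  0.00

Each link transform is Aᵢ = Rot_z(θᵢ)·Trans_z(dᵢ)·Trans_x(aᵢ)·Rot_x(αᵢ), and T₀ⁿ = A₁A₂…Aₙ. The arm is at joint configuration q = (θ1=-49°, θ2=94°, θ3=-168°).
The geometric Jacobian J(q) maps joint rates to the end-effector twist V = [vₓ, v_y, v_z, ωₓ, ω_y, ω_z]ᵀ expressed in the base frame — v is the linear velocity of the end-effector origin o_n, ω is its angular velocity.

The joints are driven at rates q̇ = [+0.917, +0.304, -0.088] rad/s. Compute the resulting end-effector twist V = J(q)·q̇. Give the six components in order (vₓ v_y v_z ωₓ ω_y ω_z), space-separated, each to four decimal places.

0.5847 0.4782 -0.0309 0.1630 0.1417 0.9170

o_n = [0.5402, -0.6214, 0.2557]
J₁: ẑ×o_n = [0.6214, 0.5402, -0.0000], ω = ẑ
J2: z=[0.7547, 0.6561, 0.0000] o=[0.4396, -0.5057, 0.0000] → [0.1678, -0.1930, -0.1534, 0.7547, 0.6561, 0.0000]
J3: z=[0.7547, 0.6561, 0.0000] o=[0.4226, -0.4862, -0.3691] → [0.4099, -0.4716, -0.1792, 0.7547, 0.6561, 0.0000]
V = J·q̇ = [0.5847, 0.4782, -0.0309, 0.1630, 0.1417, 0.9170]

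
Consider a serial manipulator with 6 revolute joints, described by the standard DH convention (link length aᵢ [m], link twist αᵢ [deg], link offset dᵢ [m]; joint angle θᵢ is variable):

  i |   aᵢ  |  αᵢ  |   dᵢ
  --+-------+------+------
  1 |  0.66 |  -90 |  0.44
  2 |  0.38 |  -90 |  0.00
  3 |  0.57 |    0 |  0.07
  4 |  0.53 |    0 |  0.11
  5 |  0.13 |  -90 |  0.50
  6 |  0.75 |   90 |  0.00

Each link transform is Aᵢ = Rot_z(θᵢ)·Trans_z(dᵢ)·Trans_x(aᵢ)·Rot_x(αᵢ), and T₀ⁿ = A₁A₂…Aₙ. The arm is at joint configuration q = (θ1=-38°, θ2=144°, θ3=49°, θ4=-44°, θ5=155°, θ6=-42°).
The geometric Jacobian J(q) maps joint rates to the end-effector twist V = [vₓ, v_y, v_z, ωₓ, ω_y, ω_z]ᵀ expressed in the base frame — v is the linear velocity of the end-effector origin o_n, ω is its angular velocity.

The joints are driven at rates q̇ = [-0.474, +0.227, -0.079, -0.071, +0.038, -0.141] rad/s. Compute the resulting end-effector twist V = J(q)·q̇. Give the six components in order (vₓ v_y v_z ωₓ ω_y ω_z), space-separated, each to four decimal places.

o_n = [-0.8708, -0.2225, 1.0223]
J₁: ẑ×o_n = [0.2225, -0.8708, 0.0000], ω = ẑ
J2: z=[0.6157, 0.7880, 0.0000] o=[0.5201, -0.4063, 0.4400] → [0.4588, -0.3585, 1.2092, 0.6157, 0.7880, 0.0000]
J3: z=[-0.4632, 0.3619, 0.8090] o=[0.2778, -0.2171, 0.2166] → [0.2959, -0.5561, 0.4182, -0.4632, 0.3619, 0.8090]
J4: z=[-0.4632, 0.3619, 0.8090] o=[-0.2578, -0.3445, 0.0535] → [0.2519, -0.0472, 0.1653, -0.4632, 0.3619, 0.8090]
J5: z=[-0.4632, 0.3619, 0.8090] o=[-0.6738, -0.0781, -0.1679] → [0.5475, 0.3919, 0.1382, -0.4632, 0.3619, 0.8090]
J6: z=[0.7966, 0.5701, 0.2010] o=[-0.8549, 0.0070, 0.3084] → [0.4531, -0.5718, -0.1737, 0.7966, 0.5701, 0.2010]
V = J·q̇ = [-0.0857, 0.4742, 0.2595, 0.0793, 0.0580, -0.5930]

-0.0857 0.4742 0.2595 0.0793 0.0580 -0.5930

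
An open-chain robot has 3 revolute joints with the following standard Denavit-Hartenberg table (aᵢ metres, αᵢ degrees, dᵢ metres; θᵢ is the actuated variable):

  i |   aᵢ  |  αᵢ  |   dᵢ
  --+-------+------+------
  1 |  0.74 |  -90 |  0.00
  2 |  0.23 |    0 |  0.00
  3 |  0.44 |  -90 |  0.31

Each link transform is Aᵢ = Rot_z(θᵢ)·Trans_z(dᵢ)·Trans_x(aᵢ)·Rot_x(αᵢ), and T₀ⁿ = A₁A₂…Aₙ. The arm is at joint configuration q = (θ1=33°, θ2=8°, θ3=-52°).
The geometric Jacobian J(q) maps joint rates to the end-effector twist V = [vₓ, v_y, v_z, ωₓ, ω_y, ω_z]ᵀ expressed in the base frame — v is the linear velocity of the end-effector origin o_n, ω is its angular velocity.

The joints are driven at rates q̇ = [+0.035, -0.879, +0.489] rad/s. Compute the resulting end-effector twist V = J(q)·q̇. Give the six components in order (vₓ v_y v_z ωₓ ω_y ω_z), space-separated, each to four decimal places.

o_n = [0.9082, 0.9595, 0.2736]
J₁: ẑ×o_n = [-0.9595, 0.9082, 0.0000], ω = ẑ
J2: z=[-0.5446, 0.8387, 0.0000] o=[0.6206, 0.4030, 0.0000] → [0.2295, 0.1490, -0.5443, -0.5446, 0.8387, 0.0000]
J3: z=[-0.5446, 0.8387, 0.0000] o=[0.8116, 0.5271, -0.0320] → [0.2563, 0.1665, -0.3165, -0.5446, 0.8387, 0.0000]
V = J·q̇ = [-0.1100, -0.0178, 0.3236, 0.2124, -0.3271, 0.0350]

-0.1100 -0.0178 0.3236 0.2124 -0.3271 0.0350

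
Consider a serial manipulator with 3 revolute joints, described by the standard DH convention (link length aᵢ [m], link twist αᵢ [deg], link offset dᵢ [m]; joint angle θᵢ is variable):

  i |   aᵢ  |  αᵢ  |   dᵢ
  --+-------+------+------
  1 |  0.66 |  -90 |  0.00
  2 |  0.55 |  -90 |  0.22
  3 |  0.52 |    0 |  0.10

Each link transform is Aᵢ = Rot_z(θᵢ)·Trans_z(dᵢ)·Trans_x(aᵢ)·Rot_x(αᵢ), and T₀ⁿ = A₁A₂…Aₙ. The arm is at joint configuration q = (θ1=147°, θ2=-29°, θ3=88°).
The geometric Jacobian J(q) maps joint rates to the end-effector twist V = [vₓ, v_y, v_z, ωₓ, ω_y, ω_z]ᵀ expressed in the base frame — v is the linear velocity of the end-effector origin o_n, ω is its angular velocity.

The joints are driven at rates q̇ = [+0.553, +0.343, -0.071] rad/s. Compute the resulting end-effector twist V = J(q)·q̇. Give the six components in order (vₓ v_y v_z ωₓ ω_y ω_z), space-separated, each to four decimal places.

o_n = [-0.8477, 0.9078, 0.1880]
J₁: ẑ×o_n = [-0.9078, -0.8477, 0.0000], ω = ẑ
J2: z=[-0.5446, -0.8387, 0.0000] o=[-0.5535, 0.3595, 0.0000] → [-0.1577, 0.1024, -0.5454, -0.5446, -0.8387, 0.0000]
J3: z=[-0.4066, 0.2640, -0.8746] o=[-1.0768, 0.4369, 0.2666] → [0.3911, -0.2323, -0.2519, -0.4066, 0.2640, -0.8746]
V = J·q̇ = [-0.5839, -0.4172, -0.1692, -0.1579, -0.3064, 0.6151]

-0.5839 -0.4172 -0.1692 -0.1579 -0.3064 0.6151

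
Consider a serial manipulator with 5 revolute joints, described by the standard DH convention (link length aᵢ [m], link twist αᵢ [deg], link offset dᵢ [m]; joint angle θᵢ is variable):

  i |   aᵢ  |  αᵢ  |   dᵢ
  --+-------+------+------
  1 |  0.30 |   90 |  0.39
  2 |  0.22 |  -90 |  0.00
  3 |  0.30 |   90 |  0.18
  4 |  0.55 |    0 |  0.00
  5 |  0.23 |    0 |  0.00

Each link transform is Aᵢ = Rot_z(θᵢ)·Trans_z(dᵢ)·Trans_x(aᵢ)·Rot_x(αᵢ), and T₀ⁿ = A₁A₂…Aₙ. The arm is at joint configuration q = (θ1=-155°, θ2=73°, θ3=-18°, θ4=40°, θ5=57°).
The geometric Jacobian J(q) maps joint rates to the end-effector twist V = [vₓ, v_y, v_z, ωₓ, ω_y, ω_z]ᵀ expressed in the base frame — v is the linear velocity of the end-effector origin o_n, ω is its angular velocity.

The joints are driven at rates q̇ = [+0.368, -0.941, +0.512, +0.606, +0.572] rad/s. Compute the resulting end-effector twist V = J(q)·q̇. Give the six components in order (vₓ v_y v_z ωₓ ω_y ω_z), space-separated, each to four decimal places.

-0.5141 -0.7074 0.1741 0.4644 0.4144 0.1696

o_n = [0.0648, 0.2666, 1.4537]
J₁: ẑ×o_n = [-0.2666, 0.0648, 0.0000], ω = ẑ
J2: z=[-0.4226, 0.9063, 0.0000] o=[-0.2719, -0.1268, 0.3900] → [0.9640, 0.4495, -0.4714, -0.4226, 0.9063, 0.0000]
J3: z=[0.8667, 0.4042, 0.2924] o=[-0.3302, -0.1540, 0.6004] → [0.2219, -0.6241, 0.2049, 0.8667, 0.4042, 0.2924]
J4: z=[-0.3201, 0.9001, -0.2955] o=[-0.2890, -0.0325, 0.9259] → [0.5635, 0.0644, -0.4142, -0.3201, 0.9001, -0.2955]
J5: z=[-0.3201, 0.9001, -0.2955] o=[-0.1438, 0.1789, 1.4124] → [0.0630, -0.0484, -0.2158, -0.3201, 0.9001, -0.2955]
V = J·q̇ = [-0.5141, -0.7074, 0.1741, 0.4644, 0.4144, 0.1696]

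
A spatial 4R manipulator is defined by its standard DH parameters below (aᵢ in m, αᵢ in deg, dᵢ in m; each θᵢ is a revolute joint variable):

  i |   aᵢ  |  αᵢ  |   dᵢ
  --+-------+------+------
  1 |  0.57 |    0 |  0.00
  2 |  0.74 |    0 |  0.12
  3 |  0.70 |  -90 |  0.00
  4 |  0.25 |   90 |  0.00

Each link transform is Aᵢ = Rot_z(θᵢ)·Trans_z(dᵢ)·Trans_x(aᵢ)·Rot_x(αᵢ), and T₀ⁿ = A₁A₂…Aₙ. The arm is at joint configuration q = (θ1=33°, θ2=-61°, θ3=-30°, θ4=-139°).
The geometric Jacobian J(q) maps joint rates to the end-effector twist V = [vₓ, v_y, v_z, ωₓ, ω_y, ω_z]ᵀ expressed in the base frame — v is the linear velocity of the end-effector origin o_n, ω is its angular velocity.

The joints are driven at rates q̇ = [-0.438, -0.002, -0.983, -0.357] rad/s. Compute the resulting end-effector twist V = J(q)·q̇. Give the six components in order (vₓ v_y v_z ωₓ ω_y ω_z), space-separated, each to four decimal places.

o_n = [1.4024, -0.4706, 0.2840]
J₁: ẑ×o_n = [0.4706, 1.4024, -0.0000], ω = ẑ
J2: z=[0.0000, 0.0000, 1.0000] o=[0.4780, 0.3104, 0.0000] → [0.7810, 0.9243, -0.0000, 0.0000, 0.0000, 1.0000]
J3: z=[0.0000, 0.0000, 1.0000] o=[1.1314, -0.0370, 0.1200] → [0.4336, 0.2710, -0.0000, 0.0000, 0.0000, 1.0000]
J4: z=[0.8480, 0.5299, 0.0000] o=[1.5024, -0.6306, 0.1200] → [0.0869, -0.1391, 0.1887, 0.8480, 0.5299, 0.0000]
V = J·q̇ = [-0.6650, -0.8328, -0.0674, -0.3028, -0.1892, -1.4230]

-0.6650 -0.8328 -0.0674 -0.3028 -0.1892 -1.4230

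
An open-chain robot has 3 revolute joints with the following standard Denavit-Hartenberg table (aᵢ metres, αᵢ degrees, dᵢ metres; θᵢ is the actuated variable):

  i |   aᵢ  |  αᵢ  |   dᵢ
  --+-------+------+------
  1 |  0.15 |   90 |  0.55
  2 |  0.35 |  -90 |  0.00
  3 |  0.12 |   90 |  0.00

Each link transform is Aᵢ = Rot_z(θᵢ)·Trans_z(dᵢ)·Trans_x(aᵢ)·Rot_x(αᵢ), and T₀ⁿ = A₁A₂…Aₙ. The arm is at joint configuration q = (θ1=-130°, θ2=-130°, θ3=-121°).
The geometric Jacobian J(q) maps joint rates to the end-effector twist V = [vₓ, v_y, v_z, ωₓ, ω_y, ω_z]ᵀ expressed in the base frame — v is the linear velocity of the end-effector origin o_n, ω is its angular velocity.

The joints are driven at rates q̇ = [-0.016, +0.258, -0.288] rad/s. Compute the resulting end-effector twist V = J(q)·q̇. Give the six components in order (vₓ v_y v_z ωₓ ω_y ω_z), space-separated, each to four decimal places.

o_n = [-0.0561, 0.0931, 0.3292]
J₁: ẑ×o_n = [-0.0931, -0.0561, 0.0000], ω = ẑ
J2: z=[-0.7660, 0.6428, 0.0000] o=[-0.0964, -0.1149, 0.5500] → [-0.1419, -0.1691, -0.1852, -0.7660, 0.6428, 0.0000]
J3: z=[-0.4924, -0.5868, -0.6428] o=[0.0482, 0.0574, 0.2819] → [-0.0048, 0.0904, -0.0788, -0.4924, -0.5868, -0.6428]
V = J·q̇ = [-0.0337, -0.0688, -0.0251, -0.0558, 0.3348, 0.1691]

-0.0337 -0.0688 -0.0251 -0.0558 0.3348 0.1691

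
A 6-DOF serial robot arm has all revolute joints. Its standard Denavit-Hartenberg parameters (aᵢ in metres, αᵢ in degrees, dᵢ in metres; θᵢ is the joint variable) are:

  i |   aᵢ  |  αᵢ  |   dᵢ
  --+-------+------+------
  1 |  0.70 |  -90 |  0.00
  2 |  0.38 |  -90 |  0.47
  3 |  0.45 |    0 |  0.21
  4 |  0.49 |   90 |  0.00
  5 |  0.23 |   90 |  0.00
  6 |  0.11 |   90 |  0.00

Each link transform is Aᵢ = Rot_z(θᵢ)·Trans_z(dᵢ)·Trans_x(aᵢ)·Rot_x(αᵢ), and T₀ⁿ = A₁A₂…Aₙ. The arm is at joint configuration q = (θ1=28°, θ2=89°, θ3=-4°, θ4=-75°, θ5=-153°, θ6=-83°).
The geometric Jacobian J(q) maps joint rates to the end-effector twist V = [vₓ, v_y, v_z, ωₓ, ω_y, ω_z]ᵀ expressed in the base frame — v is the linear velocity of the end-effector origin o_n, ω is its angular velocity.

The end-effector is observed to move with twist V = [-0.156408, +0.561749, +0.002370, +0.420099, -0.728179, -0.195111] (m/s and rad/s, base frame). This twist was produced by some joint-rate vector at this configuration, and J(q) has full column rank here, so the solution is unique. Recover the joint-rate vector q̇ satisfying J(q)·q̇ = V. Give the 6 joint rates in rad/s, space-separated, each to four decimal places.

0.5110 -0.6700 -0.7270 0.6470 -0.7260 0.0710

o_n = [0.1940, 0.9511, -0.9898]
J₁: ẑ×o_n = [-0.9511, 0.1940, 0.0000], ω = ẑ
J2: z=[-0.4695, 0.8829, 0.0000] o=[0.6181, 0.3286, 0.0000] → [-0.8739, -0.4647, 0.0822, -0.4695, 0.8829, 0.0000]
J3: z=[-0.8828, -0.4694, -0.0175] o=[0.4033, 0.7467, -0.3799] → [0.2898, -0.5347, -0.2786, -0.8828, -0.4694, -0.0175]
J4: z=[-0.8828, -0.4694, -0.0175] o=[0.2101, 0.6795, -0.8324] → [0.0786, -0.1386, -0.2472, -0.8828, -0.4694, -0.0175]
J5: z=[-0.1047, 0.1604, 0.9815] o=[-0.0143, 1.1050, -0.9259] → [0.1409, 0.1978, -0.0173, -0.1047, 0.1604, 0.9815]
J6: z=[-0.5787, -0.8124, 0.0711] o=[0.1717, 0.9761, -0.8850] → [0.0869, -0.0590, 0.0326, -0.5787, -0.8124, 0.0711]
q̇ = J⁺·V = [0.5110, -0.6700, -0.7270, 0.6470, -0.7260, 0.0710]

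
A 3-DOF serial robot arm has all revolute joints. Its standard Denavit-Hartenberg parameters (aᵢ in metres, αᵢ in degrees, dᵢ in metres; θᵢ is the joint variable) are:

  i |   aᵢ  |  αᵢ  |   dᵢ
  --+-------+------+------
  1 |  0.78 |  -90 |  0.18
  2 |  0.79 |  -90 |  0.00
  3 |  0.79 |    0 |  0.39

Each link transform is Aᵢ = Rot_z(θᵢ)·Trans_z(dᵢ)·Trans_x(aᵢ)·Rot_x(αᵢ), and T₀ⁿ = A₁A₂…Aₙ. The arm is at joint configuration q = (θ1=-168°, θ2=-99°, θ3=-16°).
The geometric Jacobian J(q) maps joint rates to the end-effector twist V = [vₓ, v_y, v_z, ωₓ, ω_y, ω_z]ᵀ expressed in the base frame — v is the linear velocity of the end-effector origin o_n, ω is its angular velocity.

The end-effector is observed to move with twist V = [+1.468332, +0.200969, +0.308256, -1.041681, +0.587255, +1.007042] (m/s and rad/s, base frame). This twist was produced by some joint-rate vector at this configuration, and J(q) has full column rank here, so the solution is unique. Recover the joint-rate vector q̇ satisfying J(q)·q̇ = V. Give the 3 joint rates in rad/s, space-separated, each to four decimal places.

o_n = [-0.8574, -0.4049, 1.7713]
J₁: ẑ×o_n = [0.4049, -0.8574, 0.0000], ω = ẑ
J2: z=[0.2079, -0.9781, 0.0000] o=[-0.7630, -0.1622, 0.1800] → [-1.5566, -0.3309, -0.1428, 0.2079, -0.9781, 0.0000]
J3: z=[-0.9661, -0.2054, 0.1564] o=[-0.6421, -0.1365, 0.9603] → [-0.1246, 0.7499, 0.2151, -0.9661, -0.2054, 0.1564]
q̇ = J⁺·V = [0.8650, -0.7910, 0.9080]

0.8650 -0.7910 0.9080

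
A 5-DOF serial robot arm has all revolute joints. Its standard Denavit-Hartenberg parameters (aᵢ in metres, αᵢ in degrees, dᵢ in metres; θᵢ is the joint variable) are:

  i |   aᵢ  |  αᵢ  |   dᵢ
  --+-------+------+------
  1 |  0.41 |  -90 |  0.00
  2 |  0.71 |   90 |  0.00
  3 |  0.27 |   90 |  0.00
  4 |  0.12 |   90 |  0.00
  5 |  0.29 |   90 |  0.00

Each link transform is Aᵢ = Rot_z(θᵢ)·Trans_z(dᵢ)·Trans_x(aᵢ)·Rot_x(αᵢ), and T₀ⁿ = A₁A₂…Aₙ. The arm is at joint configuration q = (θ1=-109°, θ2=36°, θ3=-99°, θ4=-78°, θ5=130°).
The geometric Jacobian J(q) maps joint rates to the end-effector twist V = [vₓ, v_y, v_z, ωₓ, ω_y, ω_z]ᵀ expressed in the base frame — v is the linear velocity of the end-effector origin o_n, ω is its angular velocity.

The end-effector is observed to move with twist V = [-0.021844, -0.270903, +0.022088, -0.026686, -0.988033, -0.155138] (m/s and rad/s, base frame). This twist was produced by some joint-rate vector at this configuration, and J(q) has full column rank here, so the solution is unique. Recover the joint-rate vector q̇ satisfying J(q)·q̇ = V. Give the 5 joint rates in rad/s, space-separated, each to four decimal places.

o_n = [-0.4710, -0.6973, -0.2122]
J₁: ẑ×o_n = [0.6973, -0.4710, 0.0000], ω = ẑ
J2: z=[0.9455, -0.3256, 0.0000] o=[-0.1335, -0.3877, 0.0000] → [0.0691, 0.2007, -0.4026, 0.9455, -0.3256, 0.0000]
J3: z=[-0.1914, -0.5558, 0.8090] o=[-0.3205, -0.9308, -0.4173] → [-0.3029, -0.0825, -0.1283, -0.1914, -0.5558, 0.8090]
J4: z=[0.4081, 0.7046, 0.5805] o=[-0.5615, -0.8116, -0.3925] → [0.0606, -0.0210, -0.0171, 0.4081, 0.7046, 0.5805]
J5: z=[0.9130, -0.3160, -0.2581] o=[-0.5613, -0.7354, -0.4852] → [-0.0764, -0.2725, 0.0633, 0.9130, -0.3160, -0.2581]
q̇ = J⁺·V = [0.2520, -0.0410, 0.3290, -0.9370, 0.5010]

0.2520 -0.0410 0.3290 -0.9370 0.5010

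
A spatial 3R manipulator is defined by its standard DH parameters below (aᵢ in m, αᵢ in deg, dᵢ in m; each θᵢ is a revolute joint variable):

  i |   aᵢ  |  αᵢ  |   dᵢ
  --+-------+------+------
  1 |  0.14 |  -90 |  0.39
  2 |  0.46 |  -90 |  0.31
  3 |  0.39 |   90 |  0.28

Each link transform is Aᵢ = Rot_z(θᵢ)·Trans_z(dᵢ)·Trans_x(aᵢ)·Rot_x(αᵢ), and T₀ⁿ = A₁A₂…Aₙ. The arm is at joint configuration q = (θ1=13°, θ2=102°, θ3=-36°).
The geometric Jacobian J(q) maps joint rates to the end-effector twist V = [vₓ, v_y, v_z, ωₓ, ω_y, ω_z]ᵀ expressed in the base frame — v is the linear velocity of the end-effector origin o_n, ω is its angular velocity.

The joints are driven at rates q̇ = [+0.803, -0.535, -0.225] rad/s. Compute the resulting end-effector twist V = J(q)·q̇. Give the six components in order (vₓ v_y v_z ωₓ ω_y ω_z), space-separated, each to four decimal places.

o_n = [-0.4089, 0.4590, -0.3104]
J₁: ẑ×o_n = [-0.4590, -0.4089, 0.0000], ω = ẑ
J2: z=[-0.2250, 0.9744, 0.0000] o=[0.1364, 0.0315, 0.3900] → [-0.6824, -0.1575, 0.4351, -0.2250, 0.9744, 0.0000]
J3: z=[-0.9531, -0.2200, 0.2079] o=[-0.0265, 0.3120, -0.0599] → [0.0245, -0.3182, -0.2242, -0.9531, -0.2200, 0.2079]
V = J·q̇ = [-0.0090, -0.1724, -0.1823, 0.3348, -0.4718, 0.7562]

-0.0090 -0.1724 -0.1823 0.3348 -0.4718 0.7562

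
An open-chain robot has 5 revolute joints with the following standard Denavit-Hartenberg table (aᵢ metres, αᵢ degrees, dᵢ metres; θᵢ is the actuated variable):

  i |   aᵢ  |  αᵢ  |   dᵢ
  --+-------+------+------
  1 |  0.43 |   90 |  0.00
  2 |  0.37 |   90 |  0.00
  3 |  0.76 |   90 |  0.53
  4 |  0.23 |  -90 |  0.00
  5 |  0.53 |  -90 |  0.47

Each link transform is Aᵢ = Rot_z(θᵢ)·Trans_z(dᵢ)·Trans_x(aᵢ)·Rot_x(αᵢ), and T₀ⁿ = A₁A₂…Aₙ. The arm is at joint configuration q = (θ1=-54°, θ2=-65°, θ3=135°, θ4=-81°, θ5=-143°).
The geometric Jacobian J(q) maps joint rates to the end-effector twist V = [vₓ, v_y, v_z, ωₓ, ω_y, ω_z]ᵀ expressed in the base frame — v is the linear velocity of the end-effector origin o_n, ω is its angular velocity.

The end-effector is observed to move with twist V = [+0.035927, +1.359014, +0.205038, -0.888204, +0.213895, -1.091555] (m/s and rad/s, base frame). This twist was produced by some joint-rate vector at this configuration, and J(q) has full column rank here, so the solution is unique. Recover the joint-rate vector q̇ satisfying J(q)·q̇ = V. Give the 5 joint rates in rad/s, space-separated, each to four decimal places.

o_n = [-1.0977, -0.3092, -0.1103]
J₁: ẑ×o_n = [0.3092, -1.0977, 0.0000], ω = ẑ
J2: z=[-0.8090, -0.5878, 0.0000] o=[0.2527, -0.3479, 0.0000] → [0.0648, -0.0892, -0.8251, -0.8090, -0.5878, 0.0000]
J3: z=[-0.5327, 0.7332, -0.4226] o=[0.3447, -0.4744, -0.3353] → [0.2348, 0.7295, 0.9696, -0.5327, 0.7332, -0.4226]
J4: z=[-0.3964, -0.6574, -0.6409] o=[-0.5059, -0.2179, -0.0723] → [-0.0335, 0.3642, -0.3529, -0.3964, -0.6574, -0.6409]
J5: z=[-0.8218, -0.0570, 0.5669] o=[-0.4118, -0.3907, 0.0468] → [-0.0373, -0.5179, -0.1061, -0.8218, -0.0570, 0.5669]
q̇ = J⁺·V = [-0.7020, 0.7780, 0.8220, -0.0890, -0.1750]

-0.7020 0.7780 0.8220 -0.0890 -0.1750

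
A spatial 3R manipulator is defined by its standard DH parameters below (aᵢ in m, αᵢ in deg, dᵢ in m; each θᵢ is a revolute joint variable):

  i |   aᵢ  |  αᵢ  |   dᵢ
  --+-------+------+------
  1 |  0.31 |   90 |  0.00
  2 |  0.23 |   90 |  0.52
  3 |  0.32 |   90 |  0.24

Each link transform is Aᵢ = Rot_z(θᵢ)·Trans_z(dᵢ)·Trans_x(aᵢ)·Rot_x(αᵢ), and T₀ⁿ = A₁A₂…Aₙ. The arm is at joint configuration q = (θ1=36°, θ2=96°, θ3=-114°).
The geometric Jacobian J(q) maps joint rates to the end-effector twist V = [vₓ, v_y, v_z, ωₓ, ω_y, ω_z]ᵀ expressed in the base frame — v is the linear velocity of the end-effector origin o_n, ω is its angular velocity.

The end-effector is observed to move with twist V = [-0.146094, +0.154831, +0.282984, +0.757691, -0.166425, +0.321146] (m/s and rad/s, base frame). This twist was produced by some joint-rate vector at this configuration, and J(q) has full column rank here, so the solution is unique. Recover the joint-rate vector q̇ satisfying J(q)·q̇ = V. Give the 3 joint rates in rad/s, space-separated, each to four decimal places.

0.2670 0.5800 0.5180

o_n = [0.5693, 0.1322, 0.1244]
J₁: ẑ×o_n = [-0.1322, 0.5693, 0.0000], ω = ẑ
J2: z=[0.5878, -0.8090, 0.0000] o=[0.2508, 0.1822, 0.0000] → [-0.1006, -0.0731, 0.2282, 0.5878, -0.8090, 0.0000]
J3: z=[0.8046, 0.5846, 0.1045] o=[0.5370, -0.2526, 0.2287] → [-0.1012, 0.0873, 0.2907, 0.8046, 0.5846, 0.1045]
q̇ = J⁺·V = [0.2670, 0.5800, 0.5180]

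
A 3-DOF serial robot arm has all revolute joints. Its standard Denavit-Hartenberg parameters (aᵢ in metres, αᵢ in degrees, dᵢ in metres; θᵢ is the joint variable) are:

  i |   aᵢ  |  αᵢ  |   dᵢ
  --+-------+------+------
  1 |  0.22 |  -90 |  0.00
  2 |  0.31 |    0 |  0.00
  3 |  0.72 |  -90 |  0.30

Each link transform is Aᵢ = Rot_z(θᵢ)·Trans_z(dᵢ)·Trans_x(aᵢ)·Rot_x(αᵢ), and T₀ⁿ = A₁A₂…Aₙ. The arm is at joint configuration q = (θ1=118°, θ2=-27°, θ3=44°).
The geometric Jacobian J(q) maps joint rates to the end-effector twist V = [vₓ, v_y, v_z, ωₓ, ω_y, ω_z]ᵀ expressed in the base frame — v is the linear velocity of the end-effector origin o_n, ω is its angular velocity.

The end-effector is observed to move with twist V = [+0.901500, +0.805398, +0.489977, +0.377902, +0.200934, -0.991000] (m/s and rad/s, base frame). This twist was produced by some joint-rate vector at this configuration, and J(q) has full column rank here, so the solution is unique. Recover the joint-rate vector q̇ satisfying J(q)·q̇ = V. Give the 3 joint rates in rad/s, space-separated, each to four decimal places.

o_n = [-0.8211, 0.9052, -0.0698]
J₁: ẑ×o_n = [-0.9052, -0.8211, 0.0000], ω = ẑ
J2: z=[-0.8829, -0.4695, 0.0000] o=[-0.1033, 0.1942, 0.0000] → [0.0328, -0.0616, -0.9648, -0.8829, -0.4695, 0.0000]
J3: z=[-0.8829, -0.4695, 0.0000] o=[-0.2330, 0.4381, 0.1407] → [0.0988, -0.1859, -0.6885, -0.8829, -0.4695, 0.0000]
q̇ = J⁺·V = [-0.9910, -0.7070, 0.2790]

-0.9910 -0.7070 0.2790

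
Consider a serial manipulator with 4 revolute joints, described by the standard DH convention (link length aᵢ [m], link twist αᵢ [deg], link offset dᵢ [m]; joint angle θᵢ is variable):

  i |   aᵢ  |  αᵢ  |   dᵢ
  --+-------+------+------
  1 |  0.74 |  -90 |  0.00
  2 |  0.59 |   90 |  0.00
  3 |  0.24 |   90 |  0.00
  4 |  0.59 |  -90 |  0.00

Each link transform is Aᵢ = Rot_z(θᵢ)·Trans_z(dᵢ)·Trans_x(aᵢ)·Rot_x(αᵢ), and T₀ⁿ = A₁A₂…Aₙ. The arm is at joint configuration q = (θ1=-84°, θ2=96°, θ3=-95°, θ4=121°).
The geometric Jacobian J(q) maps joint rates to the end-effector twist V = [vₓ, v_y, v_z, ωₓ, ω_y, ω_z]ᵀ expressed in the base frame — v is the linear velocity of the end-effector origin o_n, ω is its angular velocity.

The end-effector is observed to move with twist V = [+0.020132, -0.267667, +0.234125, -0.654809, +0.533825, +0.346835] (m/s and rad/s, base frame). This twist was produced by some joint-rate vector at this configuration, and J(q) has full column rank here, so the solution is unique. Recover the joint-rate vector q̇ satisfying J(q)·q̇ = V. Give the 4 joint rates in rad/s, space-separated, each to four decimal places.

o_n = [0.1867, -1.1676, -0.6452]
J₁: ẑ×o_n = [1.1676, 0.1867, -0.0000], ω = ẑ
J2: z=[0.9945, 0.1045, 0.0000] o=[0.0774, -0.7359, 0.0000] → [-0.0674, 0.6416, -0.4407, 0.9945, 0.1045, 0.0000]
J3: z=[0.1040, -0.9891, -0.1045] o=[0.0709, -0.6746, -0.5868] → [0.0062, -0.0060, 0.0633, 0.1040, -0.9891, -0.1045]
J4: z=[0.0976, -0.0945, 0.9907] o=[-0.1666, -0.7018, -0.5660] → [0.4690, 0.3578, -0.0121, 0.0976, -0.0945, 0.9907]
q̇ = J⁺·V = [-0.2170, -0.6390, -0.6550, 0.5000]

-0.2170 -0.6390 -0.6550 0.5000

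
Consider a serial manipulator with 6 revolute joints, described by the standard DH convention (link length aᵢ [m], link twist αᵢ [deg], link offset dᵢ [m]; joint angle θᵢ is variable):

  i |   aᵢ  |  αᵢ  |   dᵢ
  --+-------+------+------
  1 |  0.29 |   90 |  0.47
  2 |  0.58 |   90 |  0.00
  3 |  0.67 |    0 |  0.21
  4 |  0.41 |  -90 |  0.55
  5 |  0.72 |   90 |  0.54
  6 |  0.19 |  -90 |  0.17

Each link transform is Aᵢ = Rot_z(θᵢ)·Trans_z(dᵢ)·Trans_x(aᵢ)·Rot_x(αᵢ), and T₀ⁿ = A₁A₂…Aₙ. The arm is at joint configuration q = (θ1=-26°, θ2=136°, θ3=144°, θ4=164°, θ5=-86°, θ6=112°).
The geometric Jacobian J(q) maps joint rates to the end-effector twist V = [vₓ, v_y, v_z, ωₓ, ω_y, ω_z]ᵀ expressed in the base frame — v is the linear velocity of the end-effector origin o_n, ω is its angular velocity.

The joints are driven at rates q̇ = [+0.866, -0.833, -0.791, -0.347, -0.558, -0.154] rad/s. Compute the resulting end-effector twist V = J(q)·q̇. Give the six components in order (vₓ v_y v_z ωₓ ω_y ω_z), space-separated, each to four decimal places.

1.7208 -0.0175 -0.1488 0.0747 1.4073 -0.2001

o_n = [0.3763, -0.8618, 2.0314]
J₁: ẑ×o_n = [0.8618, 0.3763, -0.0000], ω = ẑ
J2: z=[-0.4384, -0.8988, 0.0000] o=[0.2607, -0.1271, 0.4700] → [-1.4034, 0.6845, 0.4260, -0.4384, -0.8988, 0.0000]
J3: z=[0.6244, -0.3045, 0.7193] o=[-0.1143, 0.0558, 0.8729] → [0.3073, -0.3704, -0.4235, 0.6244, -0.3045, 0.7193]
J4: z=[0.6244, -0.3045, 0.7193] o=[0.1946, -0.5331, 0.6474] → [-0.1850, -0.7334, -0.1499, 0.6244, -0.3045, 0.7193]
J5: z=[-0.7794, -0.3049, 0.5474] o=[0.5164, -0.3306, 1.2184] → [0.0429, 0.5569, 0.3713, -0.7794, -0.3049, 0.5474]
J6: z=[0.0960, -0.9214, -0.3765] o=[0.5414, -0.6686, 2.0522] → [-0.0536, 0.0641, -0.1706, 0.0960, -0.9214, -0.3765]
V = J·q̇ = [1.7208, -0.0175, -0.1488, 0.0747, 1.4073, -0.2001]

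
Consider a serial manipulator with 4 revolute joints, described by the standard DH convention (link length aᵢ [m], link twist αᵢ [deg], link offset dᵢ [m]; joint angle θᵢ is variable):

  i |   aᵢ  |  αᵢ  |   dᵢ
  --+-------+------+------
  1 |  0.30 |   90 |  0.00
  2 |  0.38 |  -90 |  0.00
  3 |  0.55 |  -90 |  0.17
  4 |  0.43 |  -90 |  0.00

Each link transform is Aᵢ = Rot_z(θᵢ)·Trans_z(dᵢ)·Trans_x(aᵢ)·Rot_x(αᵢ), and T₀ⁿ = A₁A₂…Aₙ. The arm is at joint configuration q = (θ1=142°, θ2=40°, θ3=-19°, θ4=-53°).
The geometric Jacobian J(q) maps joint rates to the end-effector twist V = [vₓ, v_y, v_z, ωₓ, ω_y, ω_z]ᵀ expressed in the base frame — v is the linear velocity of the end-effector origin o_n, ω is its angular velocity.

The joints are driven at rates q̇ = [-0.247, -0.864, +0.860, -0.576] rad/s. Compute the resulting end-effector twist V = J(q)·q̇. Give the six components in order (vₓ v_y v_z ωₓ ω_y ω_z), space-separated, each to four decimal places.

-0.9815 0.1160 -0.3330 0.3522 -0.6805 0.2913

o_n = [-0.5052, 0.7289, 1.1291]
J₁: ẑ×o_n = [-0.7289, -0.5052, 0.0000], ω = ẑ
J2: z=[0.6157, 0.7880, 0.0000] o=[-0.2364, 0.1847, 0.0000] → [0.8897, -0.6951, 0.5469, 0.6157, 0.7880, 0.0000]
J3: z=[0.5065, -0.3957, 0.7660] o=[-0.4658, 0.3639, 0.2443] → [-0.6298, -0.4784, 0.1693, 0.5065, -0.3957, 0.7660]
J4: z=[-0.7786, -0.5915, 0.2093] o=[-0.5834, 0.6830, 0.7088] → [-0.2583, 0.3437, 0.0105, -0.7786, -0.5915, 0.2093]
V = J·q̇ = [-0.9815, 0.1160, -0.3330, 0.3522, -0.6805, 0.2913]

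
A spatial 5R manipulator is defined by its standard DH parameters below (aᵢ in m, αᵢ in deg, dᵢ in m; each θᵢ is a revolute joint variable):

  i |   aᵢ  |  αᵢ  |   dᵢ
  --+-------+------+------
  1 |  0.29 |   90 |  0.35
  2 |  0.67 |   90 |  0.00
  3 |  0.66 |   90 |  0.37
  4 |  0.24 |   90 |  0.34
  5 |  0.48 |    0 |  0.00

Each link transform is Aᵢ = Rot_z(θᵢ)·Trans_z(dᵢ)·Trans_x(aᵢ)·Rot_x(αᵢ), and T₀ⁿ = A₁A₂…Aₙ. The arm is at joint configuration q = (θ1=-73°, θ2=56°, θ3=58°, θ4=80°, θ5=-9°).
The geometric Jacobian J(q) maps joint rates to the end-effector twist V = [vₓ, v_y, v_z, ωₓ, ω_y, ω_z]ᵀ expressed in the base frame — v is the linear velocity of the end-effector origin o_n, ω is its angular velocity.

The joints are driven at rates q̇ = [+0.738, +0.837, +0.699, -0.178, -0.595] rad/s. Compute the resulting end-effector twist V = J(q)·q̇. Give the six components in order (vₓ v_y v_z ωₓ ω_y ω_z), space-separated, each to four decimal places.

0.5729 0.5709 0.9442 -0.2964 -0.5163 -0.0932

o_n = [0.0576, -1.9821, 0.8360]
J₁: ẑ×o_n = [1.9821, 0.0576, -0.0000], ω = ẑ
J2: z=[-0.9563, -0.2924, 0.0000] o=[0.0848, -0.2773, 0.3500] → [-0.1421, 0.4647, 1.6224, -0.9563, -0.2924, 0.0000]
J3: z=[0.2424, -0.7928, -0.5592] o=[0.1943, -0.6356, 0.9055] → [-0.6979, 0.0933, -0.4348, 0.2424, -0.7928, -0.5592]
J4: z=[0.6454, -0.2986, 0.7031] o=[-0.1941, -1.2796, 0.9885] → [0.5395, 0.2753, -0.3783, 0.6454, -0.2986, 0.7031]
J5: z=[-0.7554, -0.3856, 0.5298] o=[0.0525, -1.5907, 1.1137] → [0.3145, -0.2071, 0.2977, -0.7554, -0.3856, 0.5298]
V = J·q̇ = [0.5729, 0.5709, 0.9442, -0.2964, -0.5163, -0.0932]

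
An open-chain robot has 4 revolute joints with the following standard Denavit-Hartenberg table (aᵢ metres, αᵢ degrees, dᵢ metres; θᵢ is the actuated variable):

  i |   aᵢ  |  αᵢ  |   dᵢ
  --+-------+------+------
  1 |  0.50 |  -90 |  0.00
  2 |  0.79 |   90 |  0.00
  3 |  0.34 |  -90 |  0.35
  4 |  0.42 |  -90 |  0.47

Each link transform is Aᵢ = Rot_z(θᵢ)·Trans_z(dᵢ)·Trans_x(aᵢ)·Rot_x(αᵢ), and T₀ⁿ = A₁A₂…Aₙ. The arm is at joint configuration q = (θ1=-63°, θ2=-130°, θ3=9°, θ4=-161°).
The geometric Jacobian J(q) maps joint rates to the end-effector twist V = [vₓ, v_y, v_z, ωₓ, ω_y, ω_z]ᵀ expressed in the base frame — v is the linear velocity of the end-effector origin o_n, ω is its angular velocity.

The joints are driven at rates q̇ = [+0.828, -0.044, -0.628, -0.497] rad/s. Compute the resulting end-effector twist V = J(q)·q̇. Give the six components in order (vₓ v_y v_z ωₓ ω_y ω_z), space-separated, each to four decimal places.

o_n = [0.2708, 0.4714, 0.1928]
J₁: ẑ×o_n = [-0.4714, 0.2708, 0.0000], ω = ẑ
J2: z=[0.8910, 0.4540, 0.0000] o=[0.2270, -0.4455, 0.0000] → [0.0875, -0.1718, 0.7971, 0.8910, 0.4540, 0.0000]
J3: z=[-0.3478, 0.6826, -0.6428] o=[-0.0035, 0.0070, 0.6052] → [0.0171, -0.3197, -0.3488, -0.3478, 0.6826, -0.6428]
J4: z=[0.9257, 0.3588, -0.1198] o=[-0.1759, 0.4623, 0.6374] → [-0.1585, 0.3581, -0.1518, 0.9257, 0.3588, -0.1198]
V = J·q̇ = [-0.3262, 0.2546, 0.2594, -0.2809, -0.6269, 1.2912]

-0.3262 0.2546 0.2594 -0.2809 -0.6269 1.2912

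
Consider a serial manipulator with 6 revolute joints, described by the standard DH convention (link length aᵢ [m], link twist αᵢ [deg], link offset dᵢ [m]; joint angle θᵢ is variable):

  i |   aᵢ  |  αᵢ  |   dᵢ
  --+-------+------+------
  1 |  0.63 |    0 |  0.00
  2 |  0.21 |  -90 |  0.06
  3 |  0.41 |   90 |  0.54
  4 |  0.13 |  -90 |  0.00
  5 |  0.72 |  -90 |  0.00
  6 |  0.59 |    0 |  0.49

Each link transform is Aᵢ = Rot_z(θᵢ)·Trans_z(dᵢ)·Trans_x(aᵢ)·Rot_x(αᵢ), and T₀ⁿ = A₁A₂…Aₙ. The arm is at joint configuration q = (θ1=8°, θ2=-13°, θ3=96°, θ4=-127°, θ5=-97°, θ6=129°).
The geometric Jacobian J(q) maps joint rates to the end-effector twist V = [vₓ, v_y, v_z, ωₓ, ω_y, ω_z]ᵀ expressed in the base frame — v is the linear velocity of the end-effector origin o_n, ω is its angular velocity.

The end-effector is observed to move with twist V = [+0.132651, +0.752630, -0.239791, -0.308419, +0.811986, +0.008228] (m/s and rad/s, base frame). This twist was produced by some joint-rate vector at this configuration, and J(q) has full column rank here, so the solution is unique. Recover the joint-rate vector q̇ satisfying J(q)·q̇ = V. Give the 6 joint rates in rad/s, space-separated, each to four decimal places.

o_n = [1.2977, 0.3877, 0.3175]
J₁: ẑ×o_n = [-0.3877, 1.2977, 0.0000], ω = ẑ
J2: z=[0.0000, 0.0000, 1.0000] o=[0.6239, 0.0877, 0.0000] → [-0.3001, 0.6738, 0.0000, 0.0000, 0.0000, 1.0000]
J3: z=[0.0872, 0.9962, 0.0000] o=[0.8331, 0.0694, 0.0600] → [0.2565, -0.0224, -0.4351, 0.0872, 0.9962, 0.0000]
J4: z=[0.9907, -0.0867, -0.1045] o=[0.8374, 0.6111, -0.3478] → [-0.0810, -0.7072, -0.1814, 0.9907, -0.0867, -0.1045]
J5: z=[-0.1356, -0.5922, -0.7943] o=[0.8365, 0.5069, -0.2699] → [-0.4426, -0.2866, 0.2893, -0.1356, -0.5922, -0.7943]
J6: z=[0.1139, -0.8057, 0.5813] o=[1.5452, 0.5153, -0.3972] → [-0.5016, -0.2252, -0.2139, 0.1139, -0.8057, 0.5813]
q̇ = J⁺·V = [0.7640, -0.6900, 0.7890, -0.3620, 0.0880, -0.0580]

0.7640 -0.6900 0.7890 -0.3620 0.0880 -0.0580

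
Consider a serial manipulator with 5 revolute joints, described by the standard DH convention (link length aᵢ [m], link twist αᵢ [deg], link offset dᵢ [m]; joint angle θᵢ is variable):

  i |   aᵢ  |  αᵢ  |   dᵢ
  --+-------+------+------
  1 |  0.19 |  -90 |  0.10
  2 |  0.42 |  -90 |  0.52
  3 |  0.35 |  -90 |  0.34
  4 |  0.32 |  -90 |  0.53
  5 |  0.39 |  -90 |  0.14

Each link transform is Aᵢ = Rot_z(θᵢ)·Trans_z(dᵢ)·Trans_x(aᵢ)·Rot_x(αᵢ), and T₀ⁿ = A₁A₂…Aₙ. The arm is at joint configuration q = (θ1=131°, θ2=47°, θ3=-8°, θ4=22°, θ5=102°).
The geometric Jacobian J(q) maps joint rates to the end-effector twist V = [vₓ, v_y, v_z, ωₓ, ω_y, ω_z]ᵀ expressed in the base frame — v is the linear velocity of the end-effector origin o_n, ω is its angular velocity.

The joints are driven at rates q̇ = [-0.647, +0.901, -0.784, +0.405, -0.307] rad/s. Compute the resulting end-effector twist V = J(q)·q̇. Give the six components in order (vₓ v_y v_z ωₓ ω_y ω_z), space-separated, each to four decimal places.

0.2156 -0.1863 -0.4852 -0.7052 0.0248 -0.4310

o_n = [-0.8299, 0.2761, -0.6805]
J₁: ẑ×o_n = [-0.2761, -0.8299, 0.0000], ω = ẑ
J2: z=[-0.7547, -0.6561, 0.0000] o=[-0.1247, 0.1434, 0.1000] → [0.5121, -0.5891, -0.5628, -0.7547, -0.6561, 0.0000]
J3: z=[0.4798, -0.5520, -0.6820] o=[-0.7050, 0.0184, -0.2072] → [0.4370, 0.3123, 0.0547, 0.4798, -0.5520, -0.6820]
J4: z=[0.6851, 0.7213, -0.1018] o=[-0.7337, -0.0228, -0.6925] → [0.0391, 0.0016, 0.2741, 0.6851, 0.7213, -0.1018]
J5: z=[-0.2395, 0.3550, 0.9036] o=[-0.5908, 0.5498, -0.8796] → [0.3180, -0.1684, 0.1504, -0.2395, 0.3550, 0.9036]
V = J·q̇ = [0.2156, -0.1863, -0.4852, -0.7052, 0.0248, -0.4310]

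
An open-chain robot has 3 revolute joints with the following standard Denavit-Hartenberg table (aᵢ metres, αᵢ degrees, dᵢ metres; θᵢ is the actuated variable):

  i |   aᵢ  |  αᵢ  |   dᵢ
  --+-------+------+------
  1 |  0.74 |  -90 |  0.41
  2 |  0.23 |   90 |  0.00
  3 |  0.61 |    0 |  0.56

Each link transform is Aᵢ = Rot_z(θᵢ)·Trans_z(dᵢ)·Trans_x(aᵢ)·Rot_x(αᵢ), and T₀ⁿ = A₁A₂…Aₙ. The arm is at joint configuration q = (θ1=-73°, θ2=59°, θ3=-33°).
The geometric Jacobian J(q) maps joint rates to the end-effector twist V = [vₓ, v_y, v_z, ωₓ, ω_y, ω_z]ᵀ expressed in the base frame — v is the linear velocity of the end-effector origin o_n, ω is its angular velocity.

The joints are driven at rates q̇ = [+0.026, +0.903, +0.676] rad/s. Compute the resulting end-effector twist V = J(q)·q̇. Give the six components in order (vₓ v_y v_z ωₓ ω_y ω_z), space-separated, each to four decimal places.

0.3152 0.2943 -0.9709 1.0330 -0.2901 0.3742

o_n = [0.1507, -1.6291, 0.0628]
J₁: ẑ×o_n = [1.6291, 0.1507, -0.0000], ω = ẑ
J2: z=[0.9563, 0.2924, 0.0000] o=[0.2164, -0.7077, 0.4100] → [-0.1015, 0.3321, -0.8620, 0.9563, 0.2924, 0.0000]
J3: z=[0.2506, -0.8197, 0.5150] o=[0.2510, -0.8209, 0.2129] → [0.5393, -0.0141, -0.2848, 0.2506, -0.8197, 0.5150]
V = J·q̇ = [0.3152, 0.2943, -0.9709, 1.0330, -0.2901, 0.3742]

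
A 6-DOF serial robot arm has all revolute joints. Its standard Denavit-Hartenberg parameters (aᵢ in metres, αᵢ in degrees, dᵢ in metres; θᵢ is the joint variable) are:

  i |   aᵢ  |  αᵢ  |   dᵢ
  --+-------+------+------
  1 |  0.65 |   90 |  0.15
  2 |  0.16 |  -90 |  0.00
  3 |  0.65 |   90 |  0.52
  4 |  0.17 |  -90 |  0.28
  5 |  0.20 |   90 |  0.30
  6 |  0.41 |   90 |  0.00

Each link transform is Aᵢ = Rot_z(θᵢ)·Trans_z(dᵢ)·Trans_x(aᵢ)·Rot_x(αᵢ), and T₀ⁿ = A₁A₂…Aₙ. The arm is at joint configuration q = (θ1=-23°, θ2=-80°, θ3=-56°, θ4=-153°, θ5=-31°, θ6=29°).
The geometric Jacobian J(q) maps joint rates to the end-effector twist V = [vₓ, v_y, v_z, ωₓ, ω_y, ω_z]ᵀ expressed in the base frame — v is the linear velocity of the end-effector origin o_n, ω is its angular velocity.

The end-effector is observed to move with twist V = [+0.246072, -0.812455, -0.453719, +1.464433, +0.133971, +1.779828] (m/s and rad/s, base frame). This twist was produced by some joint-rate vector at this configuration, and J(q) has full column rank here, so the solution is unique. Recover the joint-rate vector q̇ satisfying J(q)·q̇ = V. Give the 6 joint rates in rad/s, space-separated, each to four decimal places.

0.8660 -0.6360 0.9170 0.7680 -0.6550 -0.2820

o_n = [0.1562, -0.6799, 0.2536]
J₁: ẑ×o_n = [0.6799, 0.1562, -0.0000], ω = ẑ
J2: z=[-0.3907, -0.9205, 0.0000] o=[0.5983, -0.2540, 0.1500] → [-0.0954, 0.0405, -0.2406, -0.3907, -0.9205, 0.0000]
J3: z=[0.9065, -0.3848, 0.1736] o=[0.6239, -0.2648, -0.0076] → [-0.0284, -0.3180, -0.5562, 0.9065, -0.3848, 0.1736]
J4: z=[-0.3510, -0.4585, 0.8164] o=[0.9428, -0.9856, -0.2752] → [-0.4921, -0.4566, -0.4680, -0.3510, -0.4585, 0.8164]
J5: z=[-0.9142, -0.0208, -0.4047] o=[0.8101, -0.9630, 0.0234] → [0.1098, 0.4751, -0.2724, -0.9142, -0.0208, -0.4047]
J6: z=[-0.1965, -0.8506, 0.4877] o=[0.4650, -0.8641, 0.0567] → [-0.2574, -0.1119, -0.2989, -0.1965, -0.8506, 0.4877]
q̇ = J⁺·V = [0.8660, -0.6360, 0.9170, 0.7680, -0.6550, -0.2820]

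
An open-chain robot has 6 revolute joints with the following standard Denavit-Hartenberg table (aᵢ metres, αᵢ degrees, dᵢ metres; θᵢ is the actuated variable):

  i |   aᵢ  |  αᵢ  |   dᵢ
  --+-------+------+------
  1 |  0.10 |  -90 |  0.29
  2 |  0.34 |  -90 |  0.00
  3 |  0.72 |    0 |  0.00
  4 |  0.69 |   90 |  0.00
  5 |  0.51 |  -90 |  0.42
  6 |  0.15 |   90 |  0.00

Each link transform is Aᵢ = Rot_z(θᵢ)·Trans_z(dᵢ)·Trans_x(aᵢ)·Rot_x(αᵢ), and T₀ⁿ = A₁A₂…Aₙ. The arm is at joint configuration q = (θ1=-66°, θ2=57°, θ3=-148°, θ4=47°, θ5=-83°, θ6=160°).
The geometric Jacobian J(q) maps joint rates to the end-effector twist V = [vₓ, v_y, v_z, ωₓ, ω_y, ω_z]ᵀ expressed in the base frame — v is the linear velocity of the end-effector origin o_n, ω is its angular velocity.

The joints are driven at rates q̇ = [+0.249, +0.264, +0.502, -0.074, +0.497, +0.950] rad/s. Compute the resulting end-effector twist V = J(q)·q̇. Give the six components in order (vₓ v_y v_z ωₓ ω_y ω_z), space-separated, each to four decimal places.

o_n = [0.9378, 0.4325, 1.1376]
J₁: ẑ×o_n = [-0.4325, 0.9378, 0.0000], ω = ẑ
J2: z=[0.9135, 0.4067, 0.0000] o=[0.0407, -0.0914, 0.2900] → [0.3447, -0.7743, 0.1137, 0.9135, 0.4067, 0.0000]
J3: z=[-0.3411, 0.7662, -0.5446] o=[0.1160, -0.2605, 0.0049] → [1.2453, -0.0612, -0.8661, -0.3411, 0.7662, -0.5446]
J4: z=[-0.3411, 0.7662, -0.5446] o=[0.3293, 0.1985, 0.5169] → [0.6030, -0.1197, -0.5461, -0.3411, 0.7662, -0.5446]
J5: z=[-0.3918, 0.4108, 0.8233] o=[0.9189, 0.5395, 0.6274] → [0.2977, 0.2155, 0.0341, -0.3918, 0.4108, 0.8233]
J6: z=[0.8066, 0.5839, 0.0925] o=[0.9801, 0.3549, 1.2588] → [-0.0779, 0.0938, 0.0873, 0.8066, 0.5839, 0.0925]
V = J·q̇ = [0.6377, 0.2035, -0.2644, 0.6667, 1.1942, 0.5129]

0.6377 0.2035 -0.2644 0.6667 1.1942 0.5129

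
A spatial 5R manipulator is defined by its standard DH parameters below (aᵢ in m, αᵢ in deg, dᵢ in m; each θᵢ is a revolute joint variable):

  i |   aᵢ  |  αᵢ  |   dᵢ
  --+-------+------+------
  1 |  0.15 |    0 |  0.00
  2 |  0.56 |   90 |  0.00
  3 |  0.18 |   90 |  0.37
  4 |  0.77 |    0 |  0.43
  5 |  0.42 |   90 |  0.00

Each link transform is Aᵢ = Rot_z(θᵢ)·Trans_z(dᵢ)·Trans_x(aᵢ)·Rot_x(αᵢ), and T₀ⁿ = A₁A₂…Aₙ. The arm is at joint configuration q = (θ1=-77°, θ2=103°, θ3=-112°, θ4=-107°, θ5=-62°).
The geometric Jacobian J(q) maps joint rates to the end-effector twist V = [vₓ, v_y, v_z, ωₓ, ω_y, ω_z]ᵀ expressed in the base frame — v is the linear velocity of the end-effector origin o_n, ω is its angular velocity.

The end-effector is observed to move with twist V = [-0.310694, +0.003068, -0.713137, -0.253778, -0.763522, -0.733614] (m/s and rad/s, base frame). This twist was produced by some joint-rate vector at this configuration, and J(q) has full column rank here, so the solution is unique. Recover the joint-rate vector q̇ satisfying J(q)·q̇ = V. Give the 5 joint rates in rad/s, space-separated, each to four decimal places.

o_n = [0.1370, 0.4010, 0.5852]
J₁: ẑ×o_n = [-0.4010, 0.1370, 0.0000], ω = ẑ
J2: z=[0.0000, 0.0000, 1.0000] o=[0.0337, -0.1462, 0.0000] → [-0.5471, 0.1033, 0.0000, 0.0000, 0.0000, 1.0000]
J3: z=[0.4384, -0.8988, 0.0000] o=[0.5371, 0.0993, 0.0000] → [-0.5260, -0.2565, -0.2273, 0.4384, -0.8988, 0.0000]
J4: z=[-0.8333, -0.4065, 0.3746] o=[0.6387, -0.2628, -0.1669] → [-0.5543, 0.4388, -0.7570, -0.8333, -0.4065, 0.3746]
J5: z=[-0.8333, -0.4065, 0.3746] o=[0.0333, 0.2612, 0.2029] → [-0.2077, 0.3574, -0.0743, -0.8333, -0.4065, 0.3746]
q̇ = J⁺·V = [-0.9250, -0.0360, 0.5750, 0.7870, -0.1800]

-0.9250 -0.0360 0.5750 0.7870 -0.1800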